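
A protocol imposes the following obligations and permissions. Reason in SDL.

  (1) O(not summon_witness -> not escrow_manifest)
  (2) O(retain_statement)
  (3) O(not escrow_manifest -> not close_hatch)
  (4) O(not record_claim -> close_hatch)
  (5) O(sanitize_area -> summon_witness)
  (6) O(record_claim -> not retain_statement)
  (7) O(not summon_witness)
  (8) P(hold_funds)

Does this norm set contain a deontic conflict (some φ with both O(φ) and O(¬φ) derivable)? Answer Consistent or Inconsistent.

Premise 2 gives O(retain_statement).
Premise 6, O(record_claim -> not retain_statement), contraposes to O(retain_statement -> not record_claim); with O(retain_statement) we get O(not record_claim).
With premise 4, O(not record_claim -> close_hatch), the K-axiom yields O(close_hatch).
Premise 3, O(not escrow_manifest -> not close_hatch), contraposes to O(close_hatch -> escrow_manifest); with O(close_hatch) we get O(escrow_manifest).
Premise 1 is O(not summon_witness -> not escrow_manifest); contrapositively O(escrow_manifest -> summon_witness). Since O(escrow_manifest) holds, K gives O(summon_witness).
But premise 7 directly asserts O(not summon_witness).
We now have both O(summon_witness) and O(not summon_witness) — summon_witness is simultaneously obligatory and forbidden, violating the D-axiom.

Inconsistent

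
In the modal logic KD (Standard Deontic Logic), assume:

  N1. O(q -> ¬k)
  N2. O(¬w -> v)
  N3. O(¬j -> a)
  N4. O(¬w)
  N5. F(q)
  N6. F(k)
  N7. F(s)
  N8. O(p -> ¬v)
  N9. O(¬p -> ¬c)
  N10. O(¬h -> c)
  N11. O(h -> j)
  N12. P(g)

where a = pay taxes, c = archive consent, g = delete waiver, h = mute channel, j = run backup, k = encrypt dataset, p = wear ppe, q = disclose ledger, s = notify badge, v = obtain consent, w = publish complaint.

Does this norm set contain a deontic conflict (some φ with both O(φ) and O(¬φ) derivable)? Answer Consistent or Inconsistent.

Consistent

Premise 1 is O(q -> ¬k); even if O(¬k) held, inferring O(q) would be affirming the consequent — invalid.
So O(q) is not derivable, and the apparent clash with O(¬q) does not arise.
A world satisfying every obligation exists (e.g. a=false, c=false, g=false, h=true, j=true, k=false, p=false, q=false, s=false, v=true, w=false); no atom is both obligatory and forbidden, so the set is consistent.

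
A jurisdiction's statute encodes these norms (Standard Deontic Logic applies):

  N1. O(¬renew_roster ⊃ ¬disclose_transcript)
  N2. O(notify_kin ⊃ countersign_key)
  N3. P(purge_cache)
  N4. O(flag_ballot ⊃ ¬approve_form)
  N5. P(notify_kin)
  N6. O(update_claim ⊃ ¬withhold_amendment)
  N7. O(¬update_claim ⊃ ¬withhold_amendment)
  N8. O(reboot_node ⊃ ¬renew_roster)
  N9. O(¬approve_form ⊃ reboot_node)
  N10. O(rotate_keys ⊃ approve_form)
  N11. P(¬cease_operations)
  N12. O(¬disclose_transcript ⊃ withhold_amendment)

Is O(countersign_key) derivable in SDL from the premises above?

Premise 2 is O(notify_kin ⊃ countersign_key), but O(notify_kin) is not derivable from the premises (the permission P(notify_kin) asserts only ¬O(¬notify_kin), not O(notify_kin)), so it does not yield O(countersign_key).
No other premise forces O(countersign_key). An ideal world satisfying every premise can still have countersign_key false, so O(countersign_key) is not derivable.

No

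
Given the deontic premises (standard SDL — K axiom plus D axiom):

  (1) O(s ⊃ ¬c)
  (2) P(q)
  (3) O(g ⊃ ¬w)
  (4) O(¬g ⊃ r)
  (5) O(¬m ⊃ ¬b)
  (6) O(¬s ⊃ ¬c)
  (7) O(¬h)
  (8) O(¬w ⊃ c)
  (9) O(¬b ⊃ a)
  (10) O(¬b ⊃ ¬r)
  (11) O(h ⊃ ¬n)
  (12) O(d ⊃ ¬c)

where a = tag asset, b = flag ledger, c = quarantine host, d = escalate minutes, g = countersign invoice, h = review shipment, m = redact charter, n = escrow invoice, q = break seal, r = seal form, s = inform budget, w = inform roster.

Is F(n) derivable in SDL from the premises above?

Premise 11 is O(h ⊃ ¬n), but O(h) is not derivable from the premises, so it does not yield O(¬n).
No other premise forces O(¬n). An ideal world satisfying every premise can still have n true, so F(n) is not derivable.

No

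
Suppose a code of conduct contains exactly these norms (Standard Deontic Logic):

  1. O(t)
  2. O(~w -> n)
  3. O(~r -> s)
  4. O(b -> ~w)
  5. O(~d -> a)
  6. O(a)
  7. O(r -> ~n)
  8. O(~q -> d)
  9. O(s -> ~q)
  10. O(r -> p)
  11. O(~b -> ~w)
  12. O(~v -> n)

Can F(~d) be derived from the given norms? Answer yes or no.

Yes

By case analysis on ~b: premise 11 gives O(~b -> ~w) and premise 4 gives O(b -> ~w), so O(~w) either way.
From O(~w) and premise 2, O(~w -> n), we obtain O(n).
The contrapositive of premise 7 (O(r -> ~n)) is O(n -> ~r), and O(n) is already established, so O(~r).
Premise 3 is O(~r -> s); since O(~r), deontic closure gives O(s).
Applying K to premise 9 (O(s -> ~q)) and O(s) yields O(~q).
From O(~q) and premise 8, O(~q -> d), we obtain O(d).
Premises 1, 5, 6, 10, 12 do not contribute to this derivation.
So O(d) holds, i.e. F(~d). The claim follows.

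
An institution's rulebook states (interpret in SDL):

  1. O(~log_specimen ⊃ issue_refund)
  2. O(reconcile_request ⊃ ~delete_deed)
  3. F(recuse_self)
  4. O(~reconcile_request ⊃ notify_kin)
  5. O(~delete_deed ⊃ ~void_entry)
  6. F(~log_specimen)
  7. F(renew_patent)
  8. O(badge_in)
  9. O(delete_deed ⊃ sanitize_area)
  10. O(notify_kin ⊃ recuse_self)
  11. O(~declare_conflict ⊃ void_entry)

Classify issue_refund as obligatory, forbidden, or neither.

Premise 1 is O(~log_specimen ⊃ issue_refund), but O(~log_specimen) is not derivable from the premises, so it does not yield O(issue_refund).
No premise or chain of K-axiom applications forces O(issue_refund), and none forces O(~issue_refund). So issue_refund is neither obligatory nor forbidden under these norms.

Neither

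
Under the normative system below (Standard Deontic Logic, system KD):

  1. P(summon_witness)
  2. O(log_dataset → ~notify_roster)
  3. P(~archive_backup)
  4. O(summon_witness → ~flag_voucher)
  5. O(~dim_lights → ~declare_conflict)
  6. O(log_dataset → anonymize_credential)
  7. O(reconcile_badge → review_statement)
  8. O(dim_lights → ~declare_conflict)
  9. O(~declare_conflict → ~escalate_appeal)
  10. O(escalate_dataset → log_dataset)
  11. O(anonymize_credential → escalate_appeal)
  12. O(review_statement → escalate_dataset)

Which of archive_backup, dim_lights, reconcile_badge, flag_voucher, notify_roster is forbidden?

reconcile_badge

Premises 5 and 8 are O(~dim_lights → ~declare_conflict) and O(dim_lights → ~declare_conflict); every ideal world satisfies ~dim_lights or dim_lights, so in either case ~declare_conflict holds — hence O(~declare_conflict).
Premise 9 is O(~declare_conflict → ~escalate_appeal); since O(~declare_conflict), deontic closure gives O(~escalate_appeal).
Premise 11, O(anonymize_credential → escalate_appeal), contraposes to O(~escalate_appeal → ~anonymize_credential); with O(~escalate_appeal) we get O(~anonymize_credential).
The contrapositive of premise 6 (O(log_dataset → anonymize_credential)) is O(~anonymize_credential → ~log_dataset), and O(~anonymize_credential) is already established, so O(~log_dataset).
Premise 10, O(escalate_dataset → log_dataset), contraposes to O(~log_dataset → ~escalate_dataset); with O(~log_dataset) we get O(~escalate_dataset).
Premise 12 is O(review_statement → escalate_dataset); contrapositively O(~escalate_dataset → ~review_statement). Since O(~escalate_dataset) holds, K gives O(~review_statement).
Premise 7, O(reconcile_badge → review_statement), contraposes to O(~review_statement → ~reconcile_badge); with O(~review_statement) we get O(~reconcile_badge).
So O(~reconcile_badge) holds, i.e. reconcile_badge is forbidden. None of the other listed options is forbidden under the premises.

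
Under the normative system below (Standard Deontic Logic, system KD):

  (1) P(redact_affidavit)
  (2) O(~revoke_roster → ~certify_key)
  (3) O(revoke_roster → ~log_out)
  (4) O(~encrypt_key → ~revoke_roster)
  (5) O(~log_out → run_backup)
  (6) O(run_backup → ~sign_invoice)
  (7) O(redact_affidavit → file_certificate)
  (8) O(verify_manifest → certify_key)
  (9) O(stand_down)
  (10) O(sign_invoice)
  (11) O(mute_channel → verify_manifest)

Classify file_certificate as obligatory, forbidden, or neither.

Premise 7 is O(redact_affidavit → file_certificate), but O(redact_affidavit) is not derivable from the premises (the permission P(redact_affidavit) asserts only ~O(~redact_affidavit), not O(redact_affidavit)), so it does not yield O(file_certificate).
No premise or chain of K-axiom applications forces O(file_certificate), and none forces O(~file_certificate). So file_certificate is neither obligatory nor forbidden under these norms.

Neither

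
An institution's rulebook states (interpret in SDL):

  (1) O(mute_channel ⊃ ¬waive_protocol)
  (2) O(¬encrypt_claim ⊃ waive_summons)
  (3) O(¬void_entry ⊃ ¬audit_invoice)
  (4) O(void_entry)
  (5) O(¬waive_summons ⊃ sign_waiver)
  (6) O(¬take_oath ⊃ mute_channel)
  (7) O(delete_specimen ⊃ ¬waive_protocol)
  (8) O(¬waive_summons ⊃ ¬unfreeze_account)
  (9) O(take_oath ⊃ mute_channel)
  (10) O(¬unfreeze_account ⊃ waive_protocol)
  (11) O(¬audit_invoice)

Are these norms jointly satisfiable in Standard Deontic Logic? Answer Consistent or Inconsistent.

Consistent

Premise 3 is O(¬void_entry ⊃ ¬audit_invoice); even if O(¬audit_invoice) held, inferring O(¬void_entry) would be affirming the consequent — invalid.
So O(¬void_entry) is not derivable, and the apparent clash with O(void_entry) does not arise.
A world satisfying every obligation exists (e.g. audit_invoice=false, delete_specimen=false, encrypt_claim=false, mute_channel=true, sign_waiver=false, take_oath=false, unfreeze_account=true, void_entry=true, waive_protocol=false, waive_summons=true); no atom is both obligatory and forbidden, so the set is consistent.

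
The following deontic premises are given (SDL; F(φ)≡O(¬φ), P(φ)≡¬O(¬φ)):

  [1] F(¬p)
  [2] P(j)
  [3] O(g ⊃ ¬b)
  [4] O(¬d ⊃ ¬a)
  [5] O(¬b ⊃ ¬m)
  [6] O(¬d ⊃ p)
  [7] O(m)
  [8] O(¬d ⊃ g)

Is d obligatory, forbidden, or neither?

Obligatory

From premise 7 we have O(m).
Premise 5 is O(¬b ⊃ ¬m); contrapositively O(m ⊃ b). Since O(m) holds, K gives O(b).
Premise 3, O(g ⊃ ¬b), contraposes to O(b ⊃ ¬g); with O(b) we get O(¬g).
The contrapositive of premise 8 (O(¬d ⊃ g)) is O(¬g ⊃ d), and O(¬g) is already established, so O(d).
Premises 1, 2, 4, 6 do not contribute to this derivation.
Hence d is obligatory.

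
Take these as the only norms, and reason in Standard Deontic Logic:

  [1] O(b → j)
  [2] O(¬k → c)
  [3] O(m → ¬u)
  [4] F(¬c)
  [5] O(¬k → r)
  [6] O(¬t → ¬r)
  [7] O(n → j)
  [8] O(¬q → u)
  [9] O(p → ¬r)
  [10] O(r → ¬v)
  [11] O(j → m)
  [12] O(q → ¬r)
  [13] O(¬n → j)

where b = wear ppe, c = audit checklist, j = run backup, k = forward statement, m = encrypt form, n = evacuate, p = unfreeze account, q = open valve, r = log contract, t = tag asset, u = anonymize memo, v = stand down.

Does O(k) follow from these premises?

By case analysis on ¬n: premise 13 gives O(¬n → j) and premise 7 gives O(n → j), so O(j) either way.
With premise 11, O(j → m), the K-axiom yields O(m).
Applying K to premise 3 (O(m → ¬u)) and O(m) yields O(¬u).
Premise 8 is O(¬q → u); contrapositively O(¬u → q). Since O(¬u) holds, K gives O(q).
Applying K to premise 12 (O(q → ¬r)) and O(q) yields O(¬r).
Premise 5 is O(¬k → r); contrapositively O(¬r → k). Since O(¬r) holds, K gives O(k).
Premises 1, 2, 4, 6, 9, 10 do not contribute to this derivation.
So O(k) follows.

Yes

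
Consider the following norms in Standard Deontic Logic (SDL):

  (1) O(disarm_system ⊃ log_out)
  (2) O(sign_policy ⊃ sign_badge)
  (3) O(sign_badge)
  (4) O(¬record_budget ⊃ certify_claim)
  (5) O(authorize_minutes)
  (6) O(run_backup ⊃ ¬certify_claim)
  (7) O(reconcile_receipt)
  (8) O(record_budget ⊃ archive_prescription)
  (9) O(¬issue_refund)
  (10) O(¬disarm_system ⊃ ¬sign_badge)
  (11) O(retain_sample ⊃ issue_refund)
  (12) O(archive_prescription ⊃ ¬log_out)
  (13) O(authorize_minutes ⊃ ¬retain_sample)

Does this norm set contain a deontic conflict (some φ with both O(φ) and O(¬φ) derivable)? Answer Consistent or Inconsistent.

Consistent

Premise 11 is O(retain_sample ⊃ issue_refund), but O(retain_sample) is not derivable from the premises, so it does not yield O(issue_refund).
So O(issue_refund) is not derivable, and the apparent clash with O(¬issue_refund) does not arise.
A world satisfying every obligation exists (e.g. archive_prescription=false, authorize_minutes=true, certify_claim=true, disarm_system=true, issue_refund=false, log_out=true, reconcile_receipt=true, record_budget=false, retain_sample=false, run_backup=false, sign_badge=true, sign_policy=false); no atom is both obligatory and forbidden, so the set is consistent.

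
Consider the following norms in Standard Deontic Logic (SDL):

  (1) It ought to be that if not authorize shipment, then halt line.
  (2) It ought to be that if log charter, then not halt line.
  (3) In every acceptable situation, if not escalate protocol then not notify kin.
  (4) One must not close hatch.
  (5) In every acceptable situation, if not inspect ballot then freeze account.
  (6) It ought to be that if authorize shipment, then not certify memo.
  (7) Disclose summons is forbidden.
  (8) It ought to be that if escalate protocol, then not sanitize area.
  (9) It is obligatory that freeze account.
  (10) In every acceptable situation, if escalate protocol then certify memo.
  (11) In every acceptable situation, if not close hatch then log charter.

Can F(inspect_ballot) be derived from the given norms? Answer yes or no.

Premise 5 is O(¬inspect_ballot → freeze_account); even if O(freeze_account) held, inferring O(¬inspect_ballot) would be affirming the consequent — invalid.
No other premise forces O(¬inspect_ballot). An ideal world satisfying every premise can still have inspect_ballot true, so F(inspect_ballot) is not derivable.

No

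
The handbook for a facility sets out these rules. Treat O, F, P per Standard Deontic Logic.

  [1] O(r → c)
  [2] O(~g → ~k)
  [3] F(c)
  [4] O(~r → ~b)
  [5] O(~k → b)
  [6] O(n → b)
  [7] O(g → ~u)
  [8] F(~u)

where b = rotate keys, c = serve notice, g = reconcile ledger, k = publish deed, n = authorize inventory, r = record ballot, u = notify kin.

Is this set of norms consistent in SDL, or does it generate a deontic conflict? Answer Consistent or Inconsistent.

F(~u) at premise 8 means O(u).
The contrapositive of premise 7 (O(g → ~u)) is O(u → ~g), and O(u) is already established, so O(~g).
Premise 2 is O(~g → ~k); since O(~g), deontic closure gives O(~k).
From O(~k) and premise 5, O(~k → b), we obtain O(b).
Premise 4, O(~r → ~b), contraposes to O(b → r); with O(b) we get O(r).
Applying K to premise 1 (O(r → c)) and O(r) yields O(c).
Yet premise 3 is F(c), i.e. O(~c).
We now have both O(c) and O(~c) — c is simultaneously obligatory and forbidden, violating the D-axiom.

Inconsistent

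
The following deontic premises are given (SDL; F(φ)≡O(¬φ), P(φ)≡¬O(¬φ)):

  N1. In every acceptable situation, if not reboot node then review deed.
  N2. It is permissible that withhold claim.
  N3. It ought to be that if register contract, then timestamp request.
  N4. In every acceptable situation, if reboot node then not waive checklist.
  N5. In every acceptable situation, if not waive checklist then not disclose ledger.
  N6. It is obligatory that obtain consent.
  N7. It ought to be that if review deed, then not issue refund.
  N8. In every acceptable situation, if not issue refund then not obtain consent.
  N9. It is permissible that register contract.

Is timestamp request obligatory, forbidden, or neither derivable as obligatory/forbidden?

Neither

Premise 3 is O(register_contract → timestamp_request), but O(register_contract) is not derivable from the premises (the permission P(register_contract) asserts only ¬O(¬register_contract), not O(register_contract)), so it does not yield O(timestamp_request).
No premise or chain of K-axiom applications forces O(timestamp_request), and none forces O(¬timestamp_request). So timestamp_request is neither obligatory nor forbidden under these norms.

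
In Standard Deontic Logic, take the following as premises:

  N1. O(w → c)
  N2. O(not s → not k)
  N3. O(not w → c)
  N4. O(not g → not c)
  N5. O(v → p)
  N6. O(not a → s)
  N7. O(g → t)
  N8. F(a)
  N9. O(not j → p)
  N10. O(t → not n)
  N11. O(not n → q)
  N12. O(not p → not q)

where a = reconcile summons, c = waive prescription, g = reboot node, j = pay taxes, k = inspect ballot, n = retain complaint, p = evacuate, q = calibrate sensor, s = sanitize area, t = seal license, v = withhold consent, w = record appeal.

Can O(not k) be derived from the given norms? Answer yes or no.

No

Premise 2 is O(not s → not k), but O(not s) is not derivable from the premises, so it does not yield O(not k).
No other premise forces O(not k). An ideal world satisfying every premise can still have not k false, so O(not k) is not derivable.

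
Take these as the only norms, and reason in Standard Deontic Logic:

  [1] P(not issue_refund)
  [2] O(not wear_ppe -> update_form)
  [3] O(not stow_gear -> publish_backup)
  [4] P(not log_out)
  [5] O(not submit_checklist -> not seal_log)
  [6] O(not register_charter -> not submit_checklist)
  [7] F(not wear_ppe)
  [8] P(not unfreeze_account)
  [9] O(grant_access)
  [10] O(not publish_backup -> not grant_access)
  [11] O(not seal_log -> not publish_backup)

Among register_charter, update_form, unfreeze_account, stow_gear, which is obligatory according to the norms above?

From premise 9 we have O(grant_access).
The contrapositive of premise 10 (O(not publish_backup -> not grant_access)) is O(grant_access -> publish_backup), and O(grant_access) is already established, so O(publish_backup).
Premise 11, O(not seal_log -> not publish_backup), contraposes to O(publish_backup -> seal_log); with O(publish_backup) we get O(seal_log).
Premise 5, O(not submit_checklist -> not seal_log), contraposes to O(seal_log -> submit_checklist); with O(seal_log) we get O(submit_checklist).
Premise 6, O(not register_charter -> not submit_checklist), contraposes to O(submit_checklist -> register_charter); with O(submit_checklist) we get O(register_charter).
So O(register_charter) holds — register_charter is obligatory. None of the other listed options is made obligatory by any chain of premises.

register_charter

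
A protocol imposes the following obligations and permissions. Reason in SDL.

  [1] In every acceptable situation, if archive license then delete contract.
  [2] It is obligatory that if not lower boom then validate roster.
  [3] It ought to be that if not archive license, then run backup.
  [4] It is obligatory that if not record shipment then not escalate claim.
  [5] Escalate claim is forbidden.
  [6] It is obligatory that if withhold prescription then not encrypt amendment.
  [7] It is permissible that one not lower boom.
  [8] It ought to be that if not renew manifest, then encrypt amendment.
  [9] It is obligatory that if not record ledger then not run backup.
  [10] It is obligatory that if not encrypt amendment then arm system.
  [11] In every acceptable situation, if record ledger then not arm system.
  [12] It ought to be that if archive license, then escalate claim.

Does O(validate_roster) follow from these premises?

No

Premise 2 is O(¬lower_boom → validate_roster), but O(¬lower_boom) is not derivable from the premises (the permission P(¬lower_boom) asserts only ¬O(lower_boom), not O(¬lower_boom)), so it does not yield O(validate_roster).
No other premise forces O(validate_roster). An ideal world satisfying every premise can still have validate_roster false, so O(validate_roster) is not derivable.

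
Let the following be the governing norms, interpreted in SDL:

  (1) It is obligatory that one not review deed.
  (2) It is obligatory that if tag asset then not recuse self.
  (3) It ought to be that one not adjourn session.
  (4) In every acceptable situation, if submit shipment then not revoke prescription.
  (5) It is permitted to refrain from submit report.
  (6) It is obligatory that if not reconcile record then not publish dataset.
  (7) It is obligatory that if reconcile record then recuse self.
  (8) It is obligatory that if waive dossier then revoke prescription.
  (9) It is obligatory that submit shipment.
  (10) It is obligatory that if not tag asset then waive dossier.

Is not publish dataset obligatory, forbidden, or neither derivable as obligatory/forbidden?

Obligatory

Premise 9 states O(submit_shipment) outright.
Premise 4 is O(submit_shipment → ¬revoke_prescription); since O(submit_shipment), deontic closure gives O(¬revoke_prescription).
The contrapositive of premise 8 (O(waive_dossier → revoke_prescription)) is O(¬revoke_prescription → ¬waive_dossier), and O(¬revoke_prescription) is already established, so O(¬waive_dossier).
The contrapositive of premise 10 (O(¬tag_asset → waive_dossier)) is O(¬waive_dossier → tag_asset), and O(¬waive_dossier) is already established, so O(tag_asset).
Applying K to premise 2 (O(tag_asset → ¬recuse_self)) and O(tag_asset) yields O(¬recuse_self).
The contrapositive of premise 7 (O(reconcile_record → recuse_self)) is O(¬recuse_self → ¬reconcile_record), and O(¬recuse_self) is already established, so O(¬reconcile_record).
With premise 6, O(¬reconcile_record → ¬publish_dataset), the K-axiom yields O(¬publish_dataset).
Premises 1, 3, 5 do not contribute to this derivation.
Hence ¬publish_dataset is obligatory.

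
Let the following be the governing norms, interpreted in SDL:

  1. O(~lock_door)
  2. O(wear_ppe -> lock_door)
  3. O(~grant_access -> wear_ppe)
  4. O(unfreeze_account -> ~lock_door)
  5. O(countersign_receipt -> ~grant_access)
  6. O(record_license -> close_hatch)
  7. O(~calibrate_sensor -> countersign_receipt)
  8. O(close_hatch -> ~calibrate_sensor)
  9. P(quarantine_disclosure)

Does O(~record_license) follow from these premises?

Yes

Premise 1 states O(~lock_door) outright.
The contrapositive of premise 2 (O(wear_ppe -> lock_door)) is O(~lock_door -> ~wear_ppe), and O(~lock_door) is already established, so O(~wear_ppe).
Premise 3, O(~grant_access -> wear_ppe), contraposes to O(~wear_ppe -> grant_access); with O(~wear_ppe) we get O(grant_access).
The contrapositive of premise 5 (O(countersign_receipt -> ~grant_access)) is O(grant_access -> ~countersign_receipt), and O(grant_access) is already established, so O(~countersign_receipt).
The contrapositive of premise 7 (O(~calibrate_sensor -> countersign_receipt)) is O(~countersign_receipt -> calibrate_sensor), and O(~countersign_receipt) is already established, so O(calibrate_sensor).
Premise 8, O(close_hatch -> ~calibrate_sensor), contraposes to O(calibrate_sensor -> ~close_hatch); with O(calibrate_sensor) we get O(~close_hatch).
The contrapositive of premise 6 (O(record_license -> close_hatch)) is O(~close_hatch -> ~record_license), and O(~close_hatch) is already established, so O(~record_license).
Premises 4, 9 do not contribute to this derivation.
So O(~record_license) follows.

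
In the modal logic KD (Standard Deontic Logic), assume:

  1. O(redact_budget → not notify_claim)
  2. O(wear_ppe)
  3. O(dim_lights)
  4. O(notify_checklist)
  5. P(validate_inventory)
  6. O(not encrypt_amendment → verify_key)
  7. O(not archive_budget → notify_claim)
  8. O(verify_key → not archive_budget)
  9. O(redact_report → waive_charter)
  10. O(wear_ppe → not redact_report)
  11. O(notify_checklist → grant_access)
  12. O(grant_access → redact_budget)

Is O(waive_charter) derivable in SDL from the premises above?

Premise 9 is O(redact_report → waive_charter), but O(redact_report) is not derivable from the premises, so it does not yield O(waive_charter).
No other premise forces O(waive_charter). An ideal world satisfying every premise can still have waive_charter false, so O(waive_charter) is not derivable.

No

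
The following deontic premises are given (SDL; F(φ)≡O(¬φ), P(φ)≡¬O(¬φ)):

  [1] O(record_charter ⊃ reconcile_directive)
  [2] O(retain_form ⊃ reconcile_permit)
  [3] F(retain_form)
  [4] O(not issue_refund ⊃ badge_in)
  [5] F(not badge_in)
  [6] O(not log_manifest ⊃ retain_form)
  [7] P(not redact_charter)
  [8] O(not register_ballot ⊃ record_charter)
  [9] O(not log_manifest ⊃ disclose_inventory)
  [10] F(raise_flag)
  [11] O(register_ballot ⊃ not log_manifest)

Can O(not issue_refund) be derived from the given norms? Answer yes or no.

Premise 4 is O(not issue_refund ⊃ badge_in); even if O(badge_in) held, inferring O(not issue_refund) would be affirming the consequent — invalid.
No other premise forces O(not issue_refund). An ideal world satisfying every premise can still have not issue_refund false, so O(not issue_refund) is not derivable.

No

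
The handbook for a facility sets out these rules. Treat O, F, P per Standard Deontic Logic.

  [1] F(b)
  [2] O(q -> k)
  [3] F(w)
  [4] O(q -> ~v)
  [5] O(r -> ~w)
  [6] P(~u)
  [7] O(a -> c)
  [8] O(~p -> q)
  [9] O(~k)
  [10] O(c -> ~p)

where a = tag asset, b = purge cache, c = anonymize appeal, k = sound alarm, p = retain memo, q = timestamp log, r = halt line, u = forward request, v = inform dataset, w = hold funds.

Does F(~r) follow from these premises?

Premise 5 is O(r -> ~w); even if O(~w) held, inferring O(r) would be affirming the consequent — invalid.
No other premise forces O(r). An ideal world satisfying every premise can still have ~r true, so F(~r) is not derivable.

No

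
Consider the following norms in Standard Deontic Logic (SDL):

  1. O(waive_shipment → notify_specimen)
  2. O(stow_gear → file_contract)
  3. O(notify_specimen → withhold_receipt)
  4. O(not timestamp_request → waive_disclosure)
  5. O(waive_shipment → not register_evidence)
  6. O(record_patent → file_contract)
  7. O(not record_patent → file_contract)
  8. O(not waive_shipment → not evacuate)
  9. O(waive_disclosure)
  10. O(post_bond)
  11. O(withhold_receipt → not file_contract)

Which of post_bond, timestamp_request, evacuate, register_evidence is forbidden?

Premises 6 and 7 cover both cases: O(record_patent → file_contract) and O(not record_patent → file_contract). Since record_patent ∨ not record_patent is a tautology, O(file_contract) follows.
Premise 11, O(withhold_receipt → not file_contract), contraposes to O(file_contract → not withhold_receipt); with O(file_contract) we get O(not withhold_receipt).
Premise 3, O(notify_specimen → withhold_receipt), contraposes to O(not withhold_receipt → not notify_specimen); with O(not withhold_receipt) we get O(not notify_specimen).
Premise 1, O(waive_shipment → notify_specimen), contraposes to O(not notify_specimen → not waive_shipment); with O(not notify_specimen) we get O(not waive_shipment).
Applying K to premise 8 (O(not waive_shipment → not evacuate)) and O(not waive_shipment) yields O(not evacuate).
So O(not evacuate) holds, i.e. evacuate is forbidden. None of the other listed options is forbidden under the premises.

evacuate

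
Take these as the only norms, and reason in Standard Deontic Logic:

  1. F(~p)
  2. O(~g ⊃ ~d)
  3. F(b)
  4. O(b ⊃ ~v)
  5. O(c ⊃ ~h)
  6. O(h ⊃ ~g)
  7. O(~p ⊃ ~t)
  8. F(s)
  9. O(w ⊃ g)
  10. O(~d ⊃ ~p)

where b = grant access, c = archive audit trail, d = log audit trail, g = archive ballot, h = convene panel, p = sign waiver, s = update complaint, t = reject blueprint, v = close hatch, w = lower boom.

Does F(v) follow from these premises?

Premise 4 is O(b ⊃ ~v), but O(b) is not derivable from the premises, so it does not yield O(~v).
No other premise forces O(~v). An ideal world satisfying every premise can still have v true, so F(v) is not derivable.

No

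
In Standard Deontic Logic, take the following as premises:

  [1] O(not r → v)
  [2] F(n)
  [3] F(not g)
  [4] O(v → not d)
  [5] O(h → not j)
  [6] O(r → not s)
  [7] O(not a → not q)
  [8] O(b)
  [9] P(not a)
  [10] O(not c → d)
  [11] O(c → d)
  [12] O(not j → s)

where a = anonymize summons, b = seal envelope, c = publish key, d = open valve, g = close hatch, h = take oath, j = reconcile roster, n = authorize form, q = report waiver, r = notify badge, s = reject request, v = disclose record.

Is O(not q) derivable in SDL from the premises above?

No

Premise 7 is O(not a → not q), but O(not a) is not derivable from the premises (the permission P(not a) asserts only not O(a), not O(not a)), so it does not yield O(not q).
No other premise forces O(not q). An ideal world satisfying every premise can still have not q false, so O(not q) is not derivable.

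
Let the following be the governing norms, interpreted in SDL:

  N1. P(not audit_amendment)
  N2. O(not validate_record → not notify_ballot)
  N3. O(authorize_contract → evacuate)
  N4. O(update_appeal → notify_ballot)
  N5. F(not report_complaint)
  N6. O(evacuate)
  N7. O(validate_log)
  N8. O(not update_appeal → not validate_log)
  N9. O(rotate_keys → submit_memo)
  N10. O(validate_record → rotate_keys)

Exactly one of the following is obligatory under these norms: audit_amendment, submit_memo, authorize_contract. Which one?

submit_memo

From premise 7 we have O(validate_log).
Premise 8 is O(not update_appeal → not validate_log); contrapositively O(validate_log → update_appeal). Since O(validate_log) holds, K gives O(update_appeal).
Premise 4 is O(update_appeal → notify_ballot); since O(update_appeal), deontic closure gives O(notify_ballot).
Premise 2 is O(not validate_record → not notify_ballot); contrapositively O(notify_ballot → validate_record). Since O(notify_ballot) holds, K gives O(validate_record).
With premise 10, O(validate_record → rotate_keys), the K-axiom yields O(rotate_keys).
With premise 9, O(rotate_keys → submit_memo), the K-axiom yields O(submit_memo).
So O(submit_memo) holds — submit_memo is obligatory. None of the other listed options is made obligatory by any chain of premises.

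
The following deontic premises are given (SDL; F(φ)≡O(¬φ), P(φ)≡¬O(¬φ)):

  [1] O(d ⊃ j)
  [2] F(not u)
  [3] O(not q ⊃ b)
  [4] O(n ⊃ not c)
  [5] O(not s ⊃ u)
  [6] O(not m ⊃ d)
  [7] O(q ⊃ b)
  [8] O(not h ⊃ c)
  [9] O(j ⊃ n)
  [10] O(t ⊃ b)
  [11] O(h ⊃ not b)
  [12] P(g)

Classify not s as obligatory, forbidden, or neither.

Premise 5 is O(not s ⊃ u); even if O(u) held, inferring O(not s) would be affirming the consequent — invalid.
No premise or chain of K-axiom applications forces O(not s), and none forces O(s). So not s is neither obligatory nor forbidden under these norms.

Neither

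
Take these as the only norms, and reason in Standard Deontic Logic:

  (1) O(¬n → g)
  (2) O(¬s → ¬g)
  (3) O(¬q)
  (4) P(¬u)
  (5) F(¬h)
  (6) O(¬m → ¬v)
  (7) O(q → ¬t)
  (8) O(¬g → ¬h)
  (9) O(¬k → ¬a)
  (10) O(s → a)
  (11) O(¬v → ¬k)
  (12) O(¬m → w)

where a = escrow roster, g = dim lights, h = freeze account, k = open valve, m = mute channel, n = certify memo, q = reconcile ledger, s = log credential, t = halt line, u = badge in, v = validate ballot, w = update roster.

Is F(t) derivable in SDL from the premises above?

Premise 7 is O(q → ¬t), but O(q) is not derivable from the premises, so it does not yield O(¬t).
No other premise forces O(¬t). An ideal world satisfying every premise can still have t true, so F(t) is not derivable.

No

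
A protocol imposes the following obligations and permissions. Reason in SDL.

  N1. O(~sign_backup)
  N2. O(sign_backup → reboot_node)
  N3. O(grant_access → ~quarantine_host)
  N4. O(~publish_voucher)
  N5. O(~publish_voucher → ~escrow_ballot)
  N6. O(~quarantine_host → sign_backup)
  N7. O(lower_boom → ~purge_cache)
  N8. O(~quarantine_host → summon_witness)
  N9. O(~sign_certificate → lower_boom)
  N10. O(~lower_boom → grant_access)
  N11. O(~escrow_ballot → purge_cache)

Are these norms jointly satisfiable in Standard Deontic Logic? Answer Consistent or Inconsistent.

Inconsistent

Premise 1 states O(~sign_backup) outright.
Premise 6 is O(~quarantine_host → sign_backup); contrapositively O(~sign_backup → quarantine_host). Since O(~sign_backup) holds, K gives O(quarantine_host).
Premise 3, O(grant_access → ~quarantine_host), contraposes to O(quarantine_host → ~grant_access); with O(quarantine_host) we get O(~grant_access).
Premise 10 is O(~lower_boom → grant_access); contrapositively O(~grant_access → lower_boom). Since O(~grant_access) holds, K gives O(lower_boom).
Applying K to premise 7 (O(lower_boom → ~purge_cache)) and O(lower_boom) yields O(~purge_cache).
The contrapositive of premise 11 (O(~escrow_ballot → purge_cache)) is O(~purge_cache → escrow_ballot), and O(~purge_cache) is already established, so O(escrow_ballot).
Premise 5 is O(~publish_voucher → ~escrow_ballot); contrapositively O(escrow_ballot → publish_voucher). Since O(escrow_ballot) holds, K gives O(publish_voucher).
But premise 4 directly asserts O(~publish_voucher).
We now have both O(publish_voucher) and O(~publish_voucher) — publish_voucher is simultaneously obligatory and forbidden, violating the D-axiom.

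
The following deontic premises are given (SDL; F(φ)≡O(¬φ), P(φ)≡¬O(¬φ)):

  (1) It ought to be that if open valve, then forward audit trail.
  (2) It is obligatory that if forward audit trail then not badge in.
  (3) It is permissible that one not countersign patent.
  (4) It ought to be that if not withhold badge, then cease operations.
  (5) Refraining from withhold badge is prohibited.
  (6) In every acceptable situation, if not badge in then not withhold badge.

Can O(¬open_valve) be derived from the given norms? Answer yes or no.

Premise 5, F(¬withhold_badge), is equivalent to O(withhold_badge).
Premise 6 is O(¬badge_in → ¬withhold_badge); contrapositively O(withhold_badge → badge_in). Since O(withhold_badge) holds, K gives O(badge_in).
The contrapositive of premise 2 (O(forward_audit_trail → ¬badge_in)) is O(badge_in → ¬forward_audit_trail), and O(badge_in) is already established, so O(¬forward_audit_trail).
The contrapositive of premise 1 (O(open_valve → forward_audit_trail)) is O(¬forward_audit_trail → ¬open_valve), and O(¬forward_audit_trail) is already established, so O(¬open_valve).
Premises 3, 4 do not contribute to this derivation.
So O(¬open_valve) follows.

Yes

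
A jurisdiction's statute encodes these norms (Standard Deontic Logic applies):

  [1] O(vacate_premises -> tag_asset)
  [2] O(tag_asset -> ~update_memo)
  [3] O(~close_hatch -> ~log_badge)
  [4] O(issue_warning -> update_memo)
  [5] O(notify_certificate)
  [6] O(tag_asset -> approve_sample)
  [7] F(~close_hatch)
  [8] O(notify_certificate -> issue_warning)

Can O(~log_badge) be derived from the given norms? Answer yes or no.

Premise 3 is O(~close_hatch -> ~log_badge), but O(~close_hatch) is not derivable from the premises, so it does not yield O(~log_badge).
No other premise forces O(~log_badge). An ideal world satisfying every premise can still have ~log_badge false, so O(~log_badge) is not derivable.

No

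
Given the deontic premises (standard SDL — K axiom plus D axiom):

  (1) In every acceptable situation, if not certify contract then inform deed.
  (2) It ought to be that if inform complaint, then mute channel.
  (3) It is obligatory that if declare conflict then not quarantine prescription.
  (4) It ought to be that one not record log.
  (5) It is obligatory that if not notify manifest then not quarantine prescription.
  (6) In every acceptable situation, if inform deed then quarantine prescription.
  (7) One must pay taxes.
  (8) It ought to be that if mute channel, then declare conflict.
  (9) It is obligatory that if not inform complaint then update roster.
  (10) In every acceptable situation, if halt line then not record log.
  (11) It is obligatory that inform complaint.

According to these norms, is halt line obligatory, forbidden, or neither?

Premise 10 is O(halt_line → ¬record_log); even if O(¬record_log) held, inferring O(halt_line) would be affirming the consequent — invalid.
No premise or chain of K-axiom applications forces O(halt_line), and none forces O(¬halt_line). So halt_line is neither obligatory nor forbidden under these norms.

Neither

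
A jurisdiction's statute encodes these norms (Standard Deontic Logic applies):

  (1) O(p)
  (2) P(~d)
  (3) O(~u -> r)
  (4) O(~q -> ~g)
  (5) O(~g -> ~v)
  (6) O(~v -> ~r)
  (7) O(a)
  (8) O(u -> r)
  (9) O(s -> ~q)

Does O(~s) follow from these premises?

Yes

Premises 3 and 8 are O(~u -> r) and O(u -> r); every ideal world satisfies ~u or u, so in either case r holds — hence O(r).
The contrapositive of premise 6 (O(~v -> ~r)) is O(r -> v), and O(r) is already established, so O(v).
The contrapositive of premise 5 (O(~g -> ~v)) is O(v -> g), and O(v) is already established, so O(g).
Premise 4 is O(~q -> ~g); contrapositively O(g -> q). Since O(g) holds, K gives O(q).
The contrapositive of premise 9 (O(s -> ~q)) is O(q -> ~s), and O(q) is already established, so O(~s).
Premises 1, 2, 7 do not contribute to this derivation.
So O(~s) follows.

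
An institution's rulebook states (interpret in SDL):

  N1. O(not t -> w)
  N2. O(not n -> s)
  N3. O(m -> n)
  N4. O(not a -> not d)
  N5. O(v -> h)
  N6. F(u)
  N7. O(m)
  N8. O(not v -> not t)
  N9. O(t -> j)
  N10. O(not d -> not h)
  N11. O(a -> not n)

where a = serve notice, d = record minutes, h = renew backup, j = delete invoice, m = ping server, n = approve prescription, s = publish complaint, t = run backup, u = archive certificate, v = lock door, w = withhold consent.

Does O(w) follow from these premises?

Premise 7 states O(m) outright.
Premise 3 is O(m -> n); since O(m), deontic closure gives O(n).
Premise 11 is O(a -> not n); contrapositively O(n -> not a). Since O(n) holds, K gives O(not a).
Applying K to premise 4 (O(not a -> not d)) and O(not a) yields O(not d).
Premise 10 is O(not d -> not h); since O(not d), deontic closure gives O(not h).
The contrapositive of premise 5 (O(v -> h)) is O(not h -> not v), and O(not h) is already established, so O(not v).
From O(not v) and premise 8, O(not v -> not t), we obtain O(not t).
Applying K to premise 1 (O(not t -> w)) and O(not t) yields O(w).
Premises 2, 6, 9 do not contribute to this derivation.
So O(w) follows.

Yes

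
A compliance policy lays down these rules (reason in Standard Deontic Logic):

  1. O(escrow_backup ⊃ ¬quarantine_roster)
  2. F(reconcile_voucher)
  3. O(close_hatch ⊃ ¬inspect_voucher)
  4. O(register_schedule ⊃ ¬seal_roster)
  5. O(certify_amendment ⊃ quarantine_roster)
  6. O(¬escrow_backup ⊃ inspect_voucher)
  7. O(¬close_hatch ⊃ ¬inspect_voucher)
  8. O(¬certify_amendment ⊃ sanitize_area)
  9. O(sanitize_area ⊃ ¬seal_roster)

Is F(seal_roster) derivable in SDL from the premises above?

Yes

Premises 3 and 7 are O(close_hatch ⊃ ¬inspect_voucher) and O(¬close_hatch ⊃ ¬inspect_voucher); every ideal world satisfies close_hatch or ¬close_hatch, so in either case ¬inspect_voucher holds — hence O(¬inspect_voucher).
The contrapositive of premise 6 (O(¬escrow_backup ⊃ inspect_voucher)) is O(¬inspect_voucher ⊃ escrow_backup), and O(¬inspect_voucher) is already established, so O(escrow_backup).
Premise 1 is O(escrow_backup ⊃ ¬quarantine_roster); since O(escrow_backup), deontic closure gives O(¬quarantine_roster).
Premise 5 is O(certify_amendment ⊃ quarantine_roster); contrapositively O(¬quarantine_roster ⊃ ¬certify_amendment). Since O(¬quarantine_roster) holds, K gives O(¬certify_amendment).
With premise 8, O(¬certify_amendment ⊃ sanitize_area), the K-axiom yields O(sanitize_area).
Applying K to premise 9 (O(sanitize_area ⊃ ¬seal_roster)) and O(sanitize_area) yields O(¬seal_roster).
Premises 2, 4 do not contribute to this derivation.
So O(¬seal_roster) holds, i.e. F(seal_roster). The claim follows.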